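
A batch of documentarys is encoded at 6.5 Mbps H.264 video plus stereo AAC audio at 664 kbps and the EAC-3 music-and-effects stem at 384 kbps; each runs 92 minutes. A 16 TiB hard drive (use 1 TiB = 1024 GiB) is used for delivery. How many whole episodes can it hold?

92 min = 5520 s
Audio total: 664 + 384 = 1048 kbps = 1.048 Mbps.
Total bitrate: 7.548 Mbps.
Per item: 7.548 Mbps × 5520 s = 41,665 Mb = 5,208 MB.
Capacity: 16 TiB = 140,737,488 Mb; 3377.84 items → 3377 complete.

3377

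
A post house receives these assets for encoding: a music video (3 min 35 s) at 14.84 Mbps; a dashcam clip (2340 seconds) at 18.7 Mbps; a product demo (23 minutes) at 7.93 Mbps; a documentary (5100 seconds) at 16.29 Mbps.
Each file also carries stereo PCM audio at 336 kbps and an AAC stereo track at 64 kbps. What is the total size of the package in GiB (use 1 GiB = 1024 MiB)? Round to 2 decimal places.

16.83 GiB

Audio total: 336 + 64 = 400 kbps = 0.400 Mbps.
music video: 15.240 Mbps × 215 s = 3276.6 Mb
dashcam clip: 19.100 Mbps × 2340 s = 44694.0 Mb
product demo: 8.330 Mbps × 1380 s = 11495.4 Mb
documentary: 16.690 Mbps × 5100 s = 85119.0 Mb
Total: 144585.0 Mb = 18073.1 MB.
= 16.83 GiB.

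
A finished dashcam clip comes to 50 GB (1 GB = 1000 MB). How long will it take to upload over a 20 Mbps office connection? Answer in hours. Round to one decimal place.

5.6 hours

File: 50 GB = 400000.0 Mb.
At 20 Mbps: 400000.0 / 20 = 20000.0 s ≈ 5.56 hours.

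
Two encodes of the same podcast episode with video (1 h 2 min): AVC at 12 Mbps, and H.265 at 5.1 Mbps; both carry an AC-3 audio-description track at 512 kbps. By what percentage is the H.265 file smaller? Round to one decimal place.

55.1%

1 h 2 min = 62 min = 3720 s
Audio: 512 kbps = 0.512 Mbps.
AVC: 12.512 Mbps × 3720 s = 46544.6 Mb = 5.818 GB.
H.265: 5.612 Mbps × 3720 s = 20876.6 Mb = 2.610 GB.
Reduction: (1 − 2.610/5.818) × 100 = 55.15%.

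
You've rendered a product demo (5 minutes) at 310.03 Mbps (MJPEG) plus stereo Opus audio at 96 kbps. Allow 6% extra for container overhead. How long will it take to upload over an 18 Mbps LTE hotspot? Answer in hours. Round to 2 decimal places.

1.52 hours

5 min = 300 s
Audio: 96 kbps = 0.096 Mbps.
Total bitrate: 310.126 Mbps.
File: 310.126 Mbps × 300 s = 93037.8 Mb.
With 6% container overhead: ×1.06. → 98620.1 Mb.
At 18 Mbps: 98620.1 / 18 = 5478.9 s ≈ 1.52 hours.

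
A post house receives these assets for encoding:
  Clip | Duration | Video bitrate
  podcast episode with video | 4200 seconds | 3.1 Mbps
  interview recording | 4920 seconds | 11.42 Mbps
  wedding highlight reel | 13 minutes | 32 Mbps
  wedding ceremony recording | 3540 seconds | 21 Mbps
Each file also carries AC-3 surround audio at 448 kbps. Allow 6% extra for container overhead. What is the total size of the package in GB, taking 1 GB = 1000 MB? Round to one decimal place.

23.1 GB

Audio: 448 kbps = 0.448 Mbps.
podcast episode with video: 3.548 Mbps × 4200 s × 1.06 = 15795.7 Mb
interview recording: 11.868 Mbps × 4920 s × 1.06 = 61894.0 Mb
wedding highlight reel: 32.448 Mbps × 780 s × 1.06 = 26828.0 Mb
wedding ceremony recording: 21.448 Mbps × 3540 s × 1.06 = 80481.5 Mb
Total: 184999.2 Mb = 23124.9 MB.
= 23.12 GB.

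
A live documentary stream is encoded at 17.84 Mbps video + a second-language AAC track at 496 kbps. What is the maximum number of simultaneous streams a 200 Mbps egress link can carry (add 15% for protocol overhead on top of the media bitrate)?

9

Audio: 496 kbps = 0.496 Mbps.
Per-viewer media rate: 18.336 Mbps.
On the wire with 15% overhead: 21.086 Mbps.
200 Mbps = 200.0 Mbps; 200.0 / 21.086 = 9.48 → 9 viewers.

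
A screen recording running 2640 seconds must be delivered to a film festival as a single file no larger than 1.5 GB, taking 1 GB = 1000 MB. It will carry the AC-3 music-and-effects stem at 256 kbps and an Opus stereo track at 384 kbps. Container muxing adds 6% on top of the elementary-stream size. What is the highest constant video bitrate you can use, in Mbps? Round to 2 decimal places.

Budget: 1.5 GB = 12000.0 Mb.
Stream payload after overhead: 12000.0 / 1.06 = 11320.8 Mb.
Total bitrate budget: 11320.8 Mb / 2640 s = 4.288 Mbps.
Audio total: 256 + 384 = 640 kbps = 0.640 Mbps.
Video: 4.288 − 0.640 = 3.648 Mbps.

3.65 Mbps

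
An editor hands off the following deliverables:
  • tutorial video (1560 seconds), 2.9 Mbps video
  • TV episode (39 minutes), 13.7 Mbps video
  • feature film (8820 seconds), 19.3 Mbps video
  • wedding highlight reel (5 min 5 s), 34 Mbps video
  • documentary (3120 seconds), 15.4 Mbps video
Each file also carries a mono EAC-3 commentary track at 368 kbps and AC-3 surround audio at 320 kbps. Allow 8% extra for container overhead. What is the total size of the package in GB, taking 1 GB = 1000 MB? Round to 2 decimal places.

Audio total: 368 + 320 = 688 kbps = 0.688 Mbps.
tutorial video: 3.588 Mbps × 1560 s × 1.08 = 6045.1 Mb
TV episode: 14.388 Mbps × 2340 s × 1.08 = 36361.4 Mb
feature film: 19.988 Mbps × 8820 s × 1.08 = 190397.7 Mb
wedding highlight reel: 34.688 Mbps × 305 s × 1.08 = 11426.2 Mb
documentary: 16.088 Mbps × 3120 s × 1.08 = 54210.1 Mb
Total: 298440.5 Mb = 37305.1 MB.
= 37.31 GB.

37.31 GB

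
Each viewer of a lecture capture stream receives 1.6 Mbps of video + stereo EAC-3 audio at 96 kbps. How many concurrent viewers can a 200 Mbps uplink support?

117

Audio: 96 kbps = 0.096 Mbps.
Per-viewer media rate: 1.696 Mbps.
200 Mbps = 200.0 Mbps; 200.0 / 1.696 = 117.92 → 117 viewers.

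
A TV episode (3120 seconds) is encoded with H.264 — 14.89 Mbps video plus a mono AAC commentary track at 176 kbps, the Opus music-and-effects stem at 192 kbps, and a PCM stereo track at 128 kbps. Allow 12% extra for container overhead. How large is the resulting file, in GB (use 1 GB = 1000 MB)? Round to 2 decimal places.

Audio total: 176 + 192 + 128 = 496 kbps = 0.496 Mbps.
Total bitrate: 14.89 + 0.496 = 15.386 Mbps.
Stream data: 15.386 Mbps × 3120 s = 48004.3 Mb.
With 12% container overhead: ×1.12.
53,765 Mb ÷ 8 = 6,721 MB → 6.721 GB.

6.72 GB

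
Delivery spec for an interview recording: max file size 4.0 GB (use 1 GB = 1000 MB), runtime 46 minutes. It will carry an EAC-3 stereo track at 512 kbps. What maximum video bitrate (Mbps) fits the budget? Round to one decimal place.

Budget: 4.0 GB = 32000.0 Mb.
46 min = 2760 s
Total bitrate budget: 32000.0 Mb / 2760 s = 11.594 Mbps.
Audio: 512 kbps = 0.512 Mbps.
Video: 11.594 − 0.512 = 11.082 Mbps.

11.1 Mbps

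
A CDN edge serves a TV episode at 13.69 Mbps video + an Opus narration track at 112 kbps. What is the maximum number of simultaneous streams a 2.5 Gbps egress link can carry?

Audio: 112 kbps = 0.112 Mbps.
Per-viewer media rate: 13.802 Mbps.
2.5 Gbps = 2,500 Mbps; 2,500 / 13.802 = 181.13 → 181 viewers.

181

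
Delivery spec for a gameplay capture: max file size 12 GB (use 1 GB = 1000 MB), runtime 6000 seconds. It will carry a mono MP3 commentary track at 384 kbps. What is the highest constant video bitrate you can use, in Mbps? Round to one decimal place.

15.6 Mbps

Budget: 12 GB = 96000.0 Mb.
Total bitrate budget: 96000.0 Mb / 6000 s = 16.000 Mbps.
Audio: 384 kbps = 0.384 Mbps.
Video: 16.000 − 0.384 = 15.616 Mbps.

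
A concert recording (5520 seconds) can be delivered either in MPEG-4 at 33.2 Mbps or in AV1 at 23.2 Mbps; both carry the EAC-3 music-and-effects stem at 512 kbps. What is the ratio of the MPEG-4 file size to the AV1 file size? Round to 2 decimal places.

Audio: 512 kbps = 0.512 Mbps.
MPEG-4: 33.712 Mbps × 5520 s = 186090.2 Mb = 21.664 GiB.
AV1: 23.712 Mbps × 5520 s = 130890.2 Mb = 15.238 GiB.
Ratio: 21.664 / 15.238 = 1.422.

1.42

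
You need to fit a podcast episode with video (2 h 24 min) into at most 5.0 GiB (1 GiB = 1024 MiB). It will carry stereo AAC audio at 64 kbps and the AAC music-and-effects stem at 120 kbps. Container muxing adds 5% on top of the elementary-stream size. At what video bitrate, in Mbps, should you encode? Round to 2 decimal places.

Budget: 5.0 GiB = 42949.7 Mb.
Stream payload after overhead: 42949.7 / 1.05 = 40904.5 Mb.
2 h 24 min = 144 min = 8640 s
Total bitrate budget: 40904.5 Mb / 8640 s = 4.734 Mbps.
Audio total: 64 + 120 = 184 kbps = 0.184 Mbps.
Video: 4.734 − 0.184 = 4.550 Mbps.

4.55 Mbps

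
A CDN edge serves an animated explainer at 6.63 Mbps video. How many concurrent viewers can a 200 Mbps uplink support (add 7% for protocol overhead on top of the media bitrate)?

28

On the wire with 7% overhead: 7.094 Mbps.
200 Mbps = 200.0 Mbps; 200.0 / 7.094 = 28.19 → 28 viewers.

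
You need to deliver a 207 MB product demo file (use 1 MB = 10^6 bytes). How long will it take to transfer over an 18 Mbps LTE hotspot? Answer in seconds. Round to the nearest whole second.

File: 207 MB = 1656.0 Mb.
At 18 Mbps: 1656.0 / 18 = 92.0 s ≈ 92 seconds.

92 seconds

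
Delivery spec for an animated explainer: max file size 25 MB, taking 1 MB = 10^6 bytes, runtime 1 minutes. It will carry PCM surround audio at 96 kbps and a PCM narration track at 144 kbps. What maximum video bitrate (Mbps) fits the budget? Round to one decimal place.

Budget: 25 MB = 200.0 Mb.
Total bitrate budget: 200.0 Mb / 60 s = 3.333 Mbps.
Audio total: 96 + 144 = 240 kbps = 0.240 Mbps.
Video: 3.333 − 0.240 = 3.093 Mbps.

3.1 Mbps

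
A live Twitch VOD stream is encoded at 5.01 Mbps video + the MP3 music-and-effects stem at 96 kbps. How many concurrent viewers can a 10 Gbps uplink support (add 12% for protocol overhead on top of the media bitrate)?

1748

Audio: 96 kbps = 0.096 Mbps.
Per-viewer media rate: 5.106 Mbps.
On the wire with 12% overhead: 5.719 Mbps.
10 Gbps = 10,000 Mbps; 10,000 / 5.719 = 1748.64 → 1748 viewers.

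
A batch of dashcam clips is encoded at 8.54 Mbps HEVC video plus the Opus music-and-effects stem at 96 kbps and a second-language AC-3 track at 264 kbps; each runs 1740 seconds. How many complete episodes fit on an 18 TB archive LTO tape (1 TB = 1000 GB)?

9298

Audio total: 96 + 264 = 360 kbps = 0.360 Mbps.
Total bitrate: 8.900 Mbps.
Per item: 8.900 Mbps × 1740 s = 15,486 Mb = 1,936 MB.
Capacity: 18 TB = 144,000,000 Mb; 9298.72 items → 9298 complete.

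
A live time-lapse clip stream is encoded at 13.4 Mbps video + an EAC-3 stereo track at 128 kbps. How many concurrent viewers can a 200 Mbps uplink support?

14

Audio: 128 kbps = 0.128 Mbps.
Per-viewer media rate: 13.528 Mbps.
200 Mbps = 200.0 Mbps; 200.0 / 13.528 = 14.78 → 14 viewers.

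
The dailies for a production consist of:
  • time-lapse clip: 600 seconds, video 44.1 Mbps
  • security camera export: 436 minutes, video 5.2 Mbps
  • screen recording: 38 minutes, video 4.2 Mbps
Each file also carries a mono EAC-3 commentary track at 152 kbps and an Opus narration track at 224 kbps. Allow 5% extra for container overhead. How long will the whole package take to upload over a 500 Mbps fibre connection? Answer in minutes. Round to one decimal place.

6.4 minutes

Audio total: 152 + 224 = 376 kbps = 0.376 Mbps.
time-lapse clip: 44.476 Mbps × 600 s × 1.05 = 28019.9 Mb
security camera export: 5.576 Mbps × 26160 s × 1.05 = 153161.6 Mb
screen recording: 4.576 Mbps × 2280 s × 1.05 = 10954.9 Mb
Total: 192136.4 Mb = 24017.0 MB.
At 500 Mbps: 192136.4 / 500 = 384 s ≈ 6.4 minutes.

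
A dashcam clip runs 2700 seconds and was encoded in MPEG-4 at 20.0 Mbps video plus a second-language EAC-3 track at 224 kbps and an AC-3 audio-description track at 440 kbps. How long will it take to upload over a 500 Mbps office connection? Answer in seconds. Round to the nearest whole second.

112 seconds

Audio total: 224 + 440 = 664 kbps = 0.664 Mbps.
Total bitrate: 20.664 Mbps.
File: 20.664 Mbps × 2700 s = 55792.8 Mb.
At 500 Mbps: 55792.8 / 500 = 111.6 s ≈ 112 seconds.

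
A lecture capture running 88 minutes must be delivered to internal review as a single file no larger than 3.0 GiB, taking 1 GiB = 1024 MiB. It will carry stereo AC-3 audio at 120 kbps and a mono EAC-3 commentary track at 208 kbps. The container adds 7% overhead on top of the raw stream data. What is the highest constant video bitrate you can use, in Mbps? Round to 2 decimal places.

Budget: 3.0 GiB = 25769.8 Mb.
Stream payload after overhead: 25769.8 / 1.07 = 24083.9 Mb.
88 min = 5280 s
Total bitrate budget: 24083.9 Mb / 5280 s = 4.561 Mbps.
Audio total: 120 + 208 = 328 kbps = 0.328 Mbps.
Video: 4.561 − 0.328 = 4.233 Mbps.

4.23 Mbps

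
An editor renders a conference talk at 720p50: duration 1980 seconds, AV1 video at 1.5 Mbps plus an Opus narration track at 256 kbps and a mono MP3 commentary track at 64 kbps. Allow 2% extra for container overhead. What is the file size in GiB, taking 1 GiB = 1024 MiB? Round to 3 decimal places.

Audio total: 256 + 64 = 320 kbps = 0.320 Mbps.
Total bitrate: 1.5 + 0.320 = 1.820 Mbps.
Stream data: 1.820 Mbps × 1980 s = 3603.6 Mb.
With 2% container overhead: ×1.02.
3,676 Mb = 459,459,000 bytes ÷ 1,073,741,824 = 0.4279 GiB.

0.428 GiB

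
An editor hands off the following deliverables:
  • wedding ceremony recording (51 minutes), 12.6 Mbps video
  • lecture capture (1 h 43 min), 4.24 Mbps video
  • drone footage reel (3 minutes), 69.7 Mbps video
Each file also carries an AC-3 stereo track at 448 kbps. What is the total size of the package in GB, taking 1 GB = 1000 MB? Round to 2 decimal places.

10.19 GB

Audio: 448 kbps = 0.448 Mbps.
wedding ceremony recording: 13.048 Mbps × 3060 s = 39926.9 Mb
lecture capture: 4.688 Mbps × 6180 s = 28971.8 Mb
drone footage reel: 70.148 Mbps × 180 s = 12626.6 Mb
Total: 81525.4 Mb = 10190.7 MB.
= 10.19 GB.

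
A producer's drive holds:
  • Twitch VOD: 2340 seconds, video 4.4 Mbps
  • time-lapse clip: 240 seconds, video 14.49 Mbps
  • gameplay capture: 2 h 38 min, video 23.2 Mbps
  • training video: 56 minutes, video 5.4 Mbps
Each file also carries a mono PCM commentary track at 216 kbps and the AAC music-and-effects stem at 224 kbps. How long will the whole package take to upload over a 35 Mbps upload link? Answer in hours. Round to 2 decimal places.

Audio total: 216 + 224 = 440 kbps = 0.440 Mbps.
Twitch VOD: 4.840 Mbps × 2340 s = 11325.6 Mb
time-lapse clip: 14.930 Mbps × 240 s = 3583.2 Mb
gameplay capture: 23.640 Mbps × 9480 s = 224107.2 Mb
training video: 5.840 Mbps × 3360 s = 19622.4 Mb
Total: 258638.4 Mb = 32329.8 MB.
At 35 Mbps: 258638.4 / 35 = 7390 s ≈ 2.05 hours.

2.05 hours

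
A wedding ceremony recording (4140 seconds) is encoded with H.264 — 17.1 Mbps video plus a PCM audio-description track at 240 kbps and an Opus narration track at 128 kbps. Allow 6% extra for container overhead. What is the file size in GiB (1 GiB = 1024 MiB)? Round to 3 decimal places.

8.924 GiB

Audio total: 240 + 128 = 368 kbps = 0.368 Mbps.
Total bitrate: 17.1 + 0.368 = 17.468 Mbps.
Stream data: 17.468 Mbps × 4140 s = 72317.5 Mb.
With 6% container overhead: ×1.06.
76,657 Mb = 9,582,071,400 bytes ÷ 1,073,741,824 = 8.924 GiB.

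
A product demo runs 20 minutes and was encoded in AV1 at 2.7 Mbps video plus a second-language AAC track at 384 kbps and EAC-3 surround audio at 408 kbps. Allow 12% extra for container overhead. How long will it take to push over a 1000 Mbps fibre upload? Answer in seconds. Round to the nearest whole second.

20 min = 1200 s
Audio total: 384 + 408 = 792 kbps = 0.792 Mbps.
Total bitrate: 3.492 Mbps.
File: 3.492 Mbps × 1200 s = 4190.4 Mb.
With 12% container overhead: ×1.12. → 4693.2 Mb.
At 1000 Mbps: 4693.2 / 1000 = 4.7 s ≈ 4.69 seconds.

5 seconds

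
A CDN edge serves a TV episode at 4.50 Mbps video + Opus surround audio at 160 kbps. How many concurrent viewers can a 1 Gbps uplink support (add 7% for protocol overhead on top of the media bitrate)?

Audio: 160 kbps = 0.160 Mbps.
Per-viewer media rate: 4.660 Mbps.
On the wire with 7% overhead: 4.986 Mbps.
1 Gbps = 1,000 Mbps; 1,000 / 4.986 = 200.55 → 200 viewers.

200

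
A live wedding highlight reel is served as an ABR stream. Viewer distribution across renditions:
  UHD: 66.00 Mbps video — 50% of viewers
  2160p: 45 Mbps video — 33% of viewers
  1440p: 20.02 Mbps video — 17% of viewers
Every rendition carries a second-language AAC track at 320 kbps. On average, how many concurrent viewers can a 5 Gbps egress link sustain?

96

Audio: 320 kbps = 0.320 Mbps.
Average per-viewer bitrate: 0.50×66.320 + 0.33×45.320 + 0.17×20.340 = 51.573 Mbps.
5 Gbps = 5,000 Mbps; 5,000 / 51.573 = 96.95 → 96.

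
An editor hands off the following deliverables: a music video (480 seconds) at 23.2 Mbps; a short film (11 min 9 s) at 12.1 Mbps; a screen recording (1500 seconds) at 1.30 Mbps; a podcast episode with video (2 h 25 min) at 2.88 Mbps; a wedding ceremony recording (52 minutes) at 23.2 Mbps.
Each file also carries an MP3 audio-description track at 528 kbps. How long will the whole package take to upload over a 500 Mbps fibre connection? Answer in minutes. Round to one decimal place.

Audio: 528 kbps = 0.528 Mbps.
music video: 23.728 Mbps × 480 s = 11389.4 Mb
short film: 12.628 Mbps × 669 s = 8448.1 Mb
screen recording: 1.828 Mbps × 1500 s = 2742.0 Mb
podcast episode with video: 3.408 Mbps × 8700 s = 29649.6 Mb
wedding ceremony recording: 23.728 Mbps × 3120 s = 74031.4 Mb
Total: 126260.5 Mb = 15782.6 MB.
At 500 Mbps: 126260.5 / 500 = 253 s ≈ 4.21 minutes.

4.2 minutes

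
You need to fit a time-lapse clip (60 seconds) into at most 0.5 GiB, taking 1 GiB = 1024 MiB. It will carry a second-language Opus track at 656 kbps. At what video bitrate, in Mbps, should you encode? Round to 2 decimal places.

Budget: 0.5 GiB = 4295.0 Mb.
Total bitrate budget: 4295.0 Mb / 60 s = 71.583 Mbps.
Audio: 656 kbps = 0.656 Mbps.
Video: 71.583 − 0.656 = 70.927 Mbps.

70.93 Mbps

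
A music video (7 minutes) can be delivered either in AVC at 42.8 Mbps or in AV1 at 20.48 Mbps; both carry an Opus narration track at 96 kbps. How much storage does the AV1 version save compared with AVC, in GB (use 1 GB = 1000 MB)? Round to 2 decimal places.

1.17 GB

7 min = 420 s
Audio: 96 kbps = 0.096 Mbps.
AVC: 42.896 Mbps × 420 s = 18016.3 Mb = 2.252 GB.
AV1: 20.576 Mbps × 420 s = 8641.9 Mb = 1.080 GB.
Saving: 2.252 − 1.080 = 1.172 GB.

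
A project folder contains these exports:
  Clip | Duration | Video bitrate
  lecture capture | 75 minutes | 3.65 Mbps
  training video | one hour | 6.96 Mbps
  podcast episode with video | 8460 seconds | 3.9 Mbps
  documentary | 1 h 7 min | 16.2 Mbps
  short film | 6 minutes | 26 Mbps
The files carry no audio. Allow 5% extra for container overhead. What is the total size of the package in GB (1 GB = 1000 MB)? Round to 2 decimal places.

lecture capture: 3.650 Mbps × 4500 s × 1.05 = 17246.2 Mb
training video: 6.960 Mbps × 3600 s × 1.05 = 26308.8 Mb
podcast episode with video: 3.900 Mbps × 8460 s × 1.05 = 34643.7 Mb
documentary: 16.200 Mbps × 4020 s × 1.05 = 68380.2 Mb
short film: 26.000 Mbps × 360 s × 1.05 = 9828.0 Mb
Total: 156407.0 Mb = 19550.9 MB.
= 19.55 GB.

19.55 GB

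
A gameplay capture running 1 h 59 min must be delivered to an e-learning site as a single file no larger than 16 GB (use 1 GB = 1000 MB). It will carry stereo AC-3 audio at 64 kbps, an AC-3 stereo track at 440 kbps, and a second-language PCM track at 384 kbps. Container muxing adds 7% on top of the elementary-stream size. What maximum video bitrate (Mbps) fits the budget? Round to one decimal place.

15.9 Mbps

Budget: 16 GB = 128000.0 Mb.
Stream payload after overhead: 128000.0 / 1.07 = 119626.2 Mb.
1 h 59 min = 119 min = 7140 s
Total bitrate budget: 119626.2 Mb / 7140 s = 16.754 Mbps.
Audio total: 64 + 440 + 384 = 888 kbps = 0.888 Mbps.
Video: 16.754 − 0.888 = 15.866 Mbps.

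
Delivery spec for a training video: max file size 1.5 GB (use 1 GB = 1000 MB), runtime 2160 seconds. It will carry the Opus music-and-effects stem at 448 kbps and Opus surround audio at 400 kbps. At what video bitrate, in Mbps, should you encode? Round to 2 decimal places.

Budget: 1.5 GB = 12000.0 Mb.
Total bitrate budget: 12000.0 Mb / 2160 s = 5.556 Mbps.
Audio total: 448 + 400 = 848 kbps = 0.848 Mbps.
Video: 5.556 − 0.848 = 4.708 Mbps.

4.71 Mbps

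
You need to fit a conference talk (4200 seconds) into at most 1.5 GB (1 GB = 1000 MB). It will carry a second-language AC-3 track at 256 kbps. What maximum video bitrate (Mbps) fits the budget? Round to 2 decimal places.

2.60 Mbps

Budget: 1.5 GB = 12000.0 Mb.
Total bitrate budget: 12000.0 Mb / 4200 s = 2.857 Mbps.
Audio: 256 kbps = 0.256 Mbps.
Video: 2.857 − 0.256 = 2.601 Mbps.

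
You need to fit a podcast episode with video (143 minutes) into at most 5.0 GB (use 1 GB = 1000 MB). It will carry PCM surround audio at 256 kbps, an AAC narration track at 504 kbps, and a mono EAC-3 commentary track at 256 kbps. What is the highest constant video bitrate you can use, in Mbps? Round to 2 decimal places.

3.65 Mbps

Budget: 5.0 GB = 40000.0 Mb.
143 min = 8580 s
Total bitrate budget: 40000.0 Mb / 8580 s = 4.662 Mbps.
Audio total: 256 + 504 + 256 = 1016 kbps = 1.016 Mbps.
Video: 4.662 − 1.016 = 3.646 Mbps.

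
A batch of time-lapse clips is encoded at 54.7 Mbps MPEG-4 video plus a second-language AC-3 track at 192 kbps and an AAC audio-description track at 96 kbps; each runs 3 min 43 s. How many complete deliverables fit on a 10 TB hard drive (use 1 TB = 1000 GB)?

3 min 43 s = 223 s
Audio total: 192 + 96 = 288 kbps = 0.288 Mbps.
Total bitrate: 54.988 Mbps.
Per item: 54.988 Mbps × 223 s = 12,262 Mb = 1,533 MB.
Capacity: 10 TB = 80,000,000 Mb; 6524.05 items → 6524 complete.

6524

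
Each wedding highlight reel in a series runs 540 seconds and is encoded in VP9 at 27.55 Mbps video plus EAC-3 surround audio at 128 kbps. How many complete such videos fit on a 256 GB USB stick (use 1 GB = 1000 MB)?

137

Audio: 128 kbps = 0.128 Mbps.
Total bitrate: 27.678 Mbps.
Per item: 27.678 Mbps × 540 s = 14,946 Mb = 1,868 MB.
Capacity: 256 GB = 2,048,000 Mb; 137.03 items → 137 complete.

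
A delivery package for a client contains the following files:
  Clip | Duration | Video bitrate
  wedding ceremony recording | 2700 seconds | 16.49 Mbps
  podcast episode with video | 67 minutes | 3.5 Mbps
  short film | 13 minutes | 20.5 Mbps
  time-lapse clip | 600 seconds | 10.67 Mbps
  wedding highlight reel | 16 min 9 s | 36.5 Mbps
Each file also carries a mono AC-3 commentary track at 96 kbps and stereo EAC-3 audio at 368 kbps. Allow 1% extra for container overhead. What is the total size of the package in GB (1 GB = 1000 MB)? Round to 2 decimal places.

15.22 GB

Audio total: 96 + 368 = 464 kbps = 0.464 Mbps.
wedding ceremony recording: 16.954 Mbps × 2700 s × 1.01 = 46233.6 Mb
podcast episode with video: 3.964 Mbps × 4020 s × 1.01 = 16094.6 Mb
short film: 20.964 Mbps × 780 s × 1.01 = 16515.4 Mb
time-lapse clip: 11.134 Mbps × 600 s × 1.01 = 6747.2 Mb
wedding highlight reel: 36.964 Mbps × 969 s × 1.01 = 36176.3 Mb
Total: 121767.1 Mb = 15220.9 MB.
= 15.22 GB.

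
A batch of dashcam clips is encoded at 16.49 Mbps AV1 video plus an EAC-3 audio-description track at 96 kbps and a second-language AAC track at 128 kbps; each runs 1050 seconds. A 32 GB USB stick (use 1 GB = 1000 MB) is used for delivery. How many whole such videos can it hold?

Audio total: 96 + 128 = 224 kbps = 0.224 Mbps.
Total bitrate: 16.714 Mbps.
Per item: 16.714 Mbps × 1050 s = 17,550 Mb = 2,194 MB.
Capacity: 32 GB = 256,000 Mb; 14.59 items → 14 complete.

14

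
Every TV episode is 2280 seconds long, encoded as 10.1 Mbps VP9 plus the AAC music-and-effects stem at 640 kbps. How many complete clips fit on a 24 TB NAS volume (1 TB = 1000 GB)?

7840

Audio: 640 kbps = 0.640 Mbps.
Total bitrate: 10.740 Mbps.
Per item: 10.740 Mbps × 2280 s = 24,487 Mb = 3,061 MB.
Capacity: 24 TB = 192,000,000 Mb; 7840.83 items → 7840 complete.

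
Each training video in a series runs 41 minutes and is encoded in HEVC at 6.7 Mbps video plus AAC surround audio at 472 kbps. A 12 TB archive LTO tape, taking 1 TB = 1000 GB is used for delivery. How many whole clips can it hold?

41 min = 2460 s
Audio: 472 kbps = 0.472 Mbps.
Total bitrate: 7.172 Mbps.
Per item: 7.172 Mbps × 2460 s = 17,643 Mb = 2,205 MB.
Capacity: 12 TB = 96,000,000 Mb; 5441.21 items → 5441 complete.

5441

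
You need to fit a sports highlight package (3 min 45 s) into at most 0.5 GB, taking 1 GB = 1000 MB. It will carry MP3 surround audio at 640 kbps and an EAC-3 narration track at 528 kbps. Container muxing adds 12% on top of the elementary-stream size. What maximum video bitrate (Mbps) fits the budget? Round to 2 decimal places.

Budget: 0.5 GB = 4000.0 Mb.
Stream payload after overhead: 4000.0 / 1.12 = 3571.4 Mb.
3 min 45 s = 225 s
Total bitrate budget: 3571.4 Mb / 225 s = 15.873 Mbps.
Audio total: 640 + 528 = 1168 kbps = 1.168 Mbps.
Video: 15.873 − 1.168 = 14.705 Mbps.

14.71 Mbps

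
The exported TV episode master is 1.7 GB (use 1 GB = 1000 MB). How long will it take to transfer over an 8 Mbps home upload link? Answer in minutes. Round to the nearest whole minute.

File: 1.7 GB = 13600.0 Mb.
At 8 Mbps: 13600.0 / 8 = 1700.0 s ≈ 28.3 minutes.

28 minutes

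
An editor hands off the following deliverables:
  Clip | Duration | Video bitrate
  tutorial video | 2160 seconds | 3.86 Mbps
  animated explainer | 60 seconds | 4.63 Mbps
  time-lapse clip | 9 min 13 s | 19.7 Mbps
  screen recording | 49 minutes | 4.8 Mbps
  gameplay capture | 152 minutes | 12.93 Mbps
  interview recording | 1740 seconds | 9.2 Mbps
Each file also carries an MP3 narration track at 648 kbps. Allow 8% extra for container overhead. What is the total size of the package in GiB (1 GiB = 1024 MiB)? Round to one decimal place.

Audio: 648 kbps = 0.648 Mbps.
tutorial video: 4.508 Mbps × 2160 s × 1.08 = 10516.3 Mb
animated explainer: 5.278 Mbps × 60 s × 1.08 = 342.0 Mb
time-lapse clip: 20.348 Mbps × 553 s × 1.08 = 12152.6 Mb
screen recording: 5.448 Mbps × 2940 s × 1.08 = 17298.5 Mb
gameplay capture: 13.578 Mbps × 9120 s × 1.08 = 133737.9 Mb
interview recording: 9.848 Mbps × 1740 s × 1.08 = 18506.4 Mb
Total: 192553.6 Mb = 24069.2 MB.
= 22.42 GiB.

22.4 GiB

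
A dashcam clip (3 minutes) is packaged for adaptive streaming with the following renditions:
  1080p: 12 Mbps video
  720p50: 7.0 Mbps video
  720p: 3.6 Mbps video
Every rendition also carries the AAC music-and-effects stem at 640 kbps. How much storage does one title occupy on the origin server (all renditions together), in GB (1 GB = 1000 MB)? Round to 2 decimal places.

3 min = 180 s
Audio: 640 kbps = 0.640 Mbps.
Sum of rendition bitrates: (12+0.640) + (7.0+0.640) + (3.6+0.640) = 24.520 Mbps.
× 180 s = 4,414 Mb = 551.7 MB = 0.5517 GB.

0.55 GB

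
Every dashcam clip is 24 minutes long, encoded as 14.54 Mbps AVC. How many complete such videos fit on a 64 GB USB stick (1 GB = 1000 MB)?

24 min = 1440 s
Per item: 14.540 Mbps × 1440 s = 20,938 Mb = 2,617 MB.
Capacity: 64 GB = 512,000 Mb; 24.45 items → 24 complete.

24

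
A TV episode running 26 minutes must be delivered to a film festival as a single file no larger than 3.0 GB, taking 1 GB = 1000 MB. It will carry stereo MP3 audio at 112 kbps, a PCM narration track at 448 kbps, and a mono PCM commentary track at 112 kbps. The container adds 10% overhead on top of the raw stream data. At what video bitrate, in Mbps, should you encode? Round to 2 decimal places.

Budget: 3.0 GB = 24000.0 Mb.
Stream payload after overhead: 24000.0 / 1.10 = 21818.2 Mb.
26 min = 1560 s
Total bitrate budget: 21818.2 Mb / 1560 s = 13.986 Mbps.
Audio total: 112 + 448 + 112 = 672 kbps = 0.672 Mbps.
Video: 13.986 − 0.672 = 13.314 Mbps.

13.31 Mbps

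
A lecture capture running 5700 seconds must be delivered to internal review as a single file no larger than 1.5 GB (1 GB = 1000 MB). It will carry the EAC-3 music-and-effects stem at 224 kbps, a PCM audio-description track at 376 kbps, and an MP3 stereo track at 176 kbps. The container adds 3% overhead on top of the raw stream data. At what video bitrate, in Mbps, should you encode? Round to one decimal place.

1.3 Mbps

Budget: 1.5 GB = 12000.0 Mb.
Stream payload after overhead: 12000.0 / 1.03 = 11650.5 Mb.
Total bitrate budget: 11650.5 Mb / 5700 s = 2.044 Mbps.
Audio total: 224 + 376 + 176 = 776 kbps = 0.776 Mbps.
Video: 2.044 − 0.776 = 1.268 Mbps.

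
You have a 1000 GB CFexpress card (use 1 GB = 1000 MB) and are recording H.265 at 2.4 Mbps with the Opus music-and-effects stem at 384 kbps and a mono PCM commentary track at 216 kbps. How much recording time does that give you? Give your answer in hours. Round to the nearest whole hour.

Audio total: 384 + 216 = 600 kbps = 0.600 Mbps.
Total bitrate: 2.4 + 0.600 = 3.000 Mbps.
Capacity: 1000 GB = 8,000,000 Mb.
Recording time: 8,000,000 / 3.000 = 2,666,667 s ≈ 741 hours.

741 hours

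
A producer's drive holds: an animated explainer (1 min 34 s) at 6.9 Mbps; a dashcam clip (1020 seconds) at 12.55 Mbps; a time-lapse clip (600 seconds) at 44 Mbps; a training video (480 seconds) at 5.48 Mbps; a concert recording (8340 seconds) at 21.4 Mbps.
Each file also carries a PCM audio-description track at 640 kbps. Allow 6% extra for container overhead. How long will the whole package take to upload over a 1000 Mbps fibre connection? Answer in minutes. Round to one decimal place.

Audio: 640 kbps = 0.640 Mbps.
animated explainer: 7.540 Mbps × 94 s × 1.06 = 751.3 Mb
dashcam clip: 13.190 Mbps × 1020 s × 1.06 = 14261.0 Mb
time-lapse clip: 44.640 Mbps × 600 s × 1.06 = 28391.0 Mb
training video: 6.120 Mbps × 480 s × 1.06 = 3113.9 Mb
concert recording: 22.040 Mbps × 8340 s × 1.06 = 194842.4 Mb
Total: 241359.6 Mb = 30170.0 MB.
At 1000 Mbps: 241359.6 / 1000 = 241 s ≈ 4.02 minutes.

4.0 minutes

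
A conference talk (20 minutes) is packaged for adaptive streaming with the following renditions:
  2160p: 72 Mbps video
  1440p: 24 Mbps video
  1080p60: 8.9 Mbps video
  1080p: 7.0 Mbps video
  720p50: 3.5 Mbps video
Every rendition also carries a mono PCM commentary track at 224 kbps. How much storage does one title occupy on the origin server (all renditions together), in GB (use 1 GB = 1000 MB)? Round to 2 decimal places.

20 min = 1200 s
Audio: 224 kbps = 0.224 Mbps.
Sum of rendition bitrates: (72+0.224) + (24+0.224) + (8.9+0.224) + (7.0+0.224) + (3.5+0.224) = 116.520 Mbps.
× 1200 s = 139,824 Mb = 17,478 MB = 17.48 GB.

17.48 GB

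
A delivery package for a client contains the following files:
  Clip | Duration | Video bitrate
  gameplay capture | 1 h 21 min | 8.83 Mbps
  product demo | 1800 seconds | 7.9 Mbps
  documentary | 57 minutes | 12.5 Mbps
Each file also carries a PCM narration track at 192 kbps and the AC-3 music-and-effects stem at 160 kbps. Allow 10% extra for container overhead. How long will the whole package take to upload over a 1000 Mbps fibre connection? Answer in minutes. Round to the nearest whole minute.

Audio total: 192 + 160 = 352 kbps = 0.352 Mbps.
gameplay capture: 9.182 Mbps × 4860 s × 1.10 = 49087.0 Mb
product demo: 8.252 Mbps × 1800 s × 1.10 = 16339.0 Mb
documentary: 12.852 Mbps × 3420 s × 1.10 = 48349.2 Mb
Total: 113775.2 Mb = 14221.9 MB.
At 1000 Mbps: 113775.2 / 1000 = 114 s ≈ 1.9 minutes.

2 minutes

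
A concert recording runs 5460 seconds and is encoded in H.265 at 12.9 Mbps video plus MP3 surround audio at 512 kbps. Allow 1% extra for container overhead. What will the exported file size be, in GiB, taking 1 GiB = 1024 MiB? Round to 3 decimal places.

Audio: 512 kbps = 0.512 Mbps.
Total bitrate: 12.9 + 0.512 = 13.412 Mbps.
Stream data: 13.412 Mbps × 5460 s = 73229.5 Mb.
With 1% container overhead: ×1.01.
73,962 Mb = 9,245,226,900 bytes ÷ 1,073,741,824 = 8.610 GiB.

8.610 GiB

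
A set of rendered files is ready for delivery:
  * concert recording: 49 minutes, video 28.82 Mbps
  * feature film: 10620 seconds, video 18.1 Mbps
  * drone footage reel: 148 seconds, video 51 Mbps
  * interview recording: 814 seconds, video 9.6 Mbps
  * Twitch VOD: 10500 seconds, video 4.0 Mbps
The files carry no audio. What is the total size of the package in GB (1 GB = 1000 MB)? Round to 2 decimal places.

concert recording: 28.820 Mbps × 2940 s = 84730.8 Mb
feature film: 18.100 Mbps × 10620 s = 192222.0 Mb
drone footage reel: 51.000 Mbps × 148 s = 7548.0 Mb
interview recording: 9.600 Mbps × 814 s = 7814.4 Mb
Twitch VOD: 4.000 Mbps × 10500 s = 42000.0 Mb
Total: 334315.2 Mb = 41789.4 MB.
= 41.79 GB.

41.79 GB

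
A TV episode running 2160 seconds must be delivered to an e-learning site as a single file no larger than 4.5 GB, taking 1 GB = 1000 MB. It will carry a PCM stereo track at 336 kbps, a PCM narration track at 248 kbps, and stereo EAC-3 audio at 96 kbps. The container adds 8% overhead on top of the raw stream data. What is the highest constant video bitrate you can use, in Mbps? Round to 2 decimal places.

14.75 Mbps

Budget: 4.5 GB = 36000.0 Mb.
Stream payload after overhead: 36000.0 / 1.08 = 33333.3 Mb.
Total bitrate budget: 33333.3 Mb / 2160 s = 15.432 Mbps.
Audio total: 336 + 248 + 96 = 680 kbps = 0.680 Mbps.
Video: 15.432 − 0.680 = 14.752 Mbps.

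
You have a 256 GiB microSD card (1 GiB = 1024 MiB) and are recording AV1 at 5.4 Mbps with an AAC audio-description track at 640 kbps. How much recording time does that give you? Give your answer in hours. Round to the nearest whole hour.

101 hours

Audio: 640 kbps = 0.640 Mbps.
Total bitrate: 5.4 + 0.640 = 6.040 Mbps.
Capacity: 256 GiB = 2,199,023 Mb.
Recording time: 2,199,023 / 6.040 = 364,077 s ≈ 101 hours.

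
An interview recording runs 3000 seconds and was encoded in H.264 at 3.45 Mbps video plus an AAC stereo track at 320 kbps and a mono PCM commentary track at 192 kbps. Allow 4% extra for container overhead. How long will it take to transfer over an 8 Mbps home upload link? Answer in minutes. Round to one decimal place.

Audio total: 320 + 192 = 512 kbps = 0.512 Mbps.
Total bitrate: 3.962 Mbps.
File: 3.962 Mbps × 3000 s = 11886.0 Mb.
With 4% container overhead: ×1.04. → 12361.4 Mb.
At 8 Mbps: 12361.4 / 8 = 1545.2 s ≈ 25.8 minutes.

25.8 minutes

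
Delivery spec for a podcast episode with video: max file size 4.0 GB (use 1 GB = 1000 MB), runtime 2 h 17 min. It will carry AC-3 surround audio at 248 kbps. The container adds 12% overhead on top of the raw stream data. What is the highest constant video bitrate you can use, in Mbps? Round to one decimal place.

3.2 Mbps

Budget: 4.0 GB = 32000.0 Mb.
Stream payload after overhead: 32000.0 / 1.12 = 28571.4 Mb.
2 h 17 min = 137 min = 8220 s
Total bitrate budget: 28571.4 Mb / 8220 s = 3.476 Mbps.
Audio: 248 kbps = 0.248 Mbps.
Video: 3.476 − 0.248 = 3.228 Mbps.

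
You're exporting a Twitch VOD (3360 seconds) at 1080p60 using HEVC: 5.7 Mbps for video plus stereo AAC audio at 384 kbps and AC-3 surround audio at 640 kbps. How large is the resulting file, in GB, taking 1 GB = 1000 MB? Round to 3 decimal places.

Audio total: 384 + 640 = 1024 kbps = 1.024 Mbps.
Total bitrate: 5.7 + 1.024 = 6.724 Mbps.
Stream data: 6.724 Mbps × 3360 s = 22592.6 Mb.
22,593 Mb ÷ 8 = 2,824 MB → 2.824 GB.

2.824 GB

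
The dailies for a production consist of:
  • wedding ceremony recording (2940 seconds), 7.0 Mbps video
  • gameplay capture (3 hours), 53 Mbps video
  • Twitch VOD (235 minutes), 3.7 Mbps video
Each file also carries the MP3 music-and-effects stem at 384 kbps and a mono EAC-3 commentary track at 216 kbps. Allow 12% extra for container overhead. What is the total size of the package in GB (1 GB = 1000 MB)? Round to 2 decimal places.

92.66 GB

Audio total: 384 + 216 = 600 kbps = 0.600 Mbps.
wedding ceremony recording: 7.600 Mbps × 2940 s × 1.12 = 25025.3 Mb
gameplay capture: 53.600 Mbps × 10800 s × 1.12 = 648345.6 Mb
Twitch VOD: 4.300 Mbps × 14100 s × 1.12 = 67905.6 Mb
Total: 741276.5 Mb = 92659.6 MB.
= 92.66 GB.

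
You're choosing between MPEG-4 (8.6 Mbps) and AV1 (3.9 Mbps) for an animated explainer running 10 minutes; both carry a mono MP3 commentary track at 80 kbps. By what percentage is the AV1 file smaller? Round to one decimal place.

10 min = 600 s
Audio: 80 kbps = 0.080 Mbps.
MPEG-4: 8.680 Mbps × 600 s = 5208.0 Mb = 0.606 GiB.
AV1: 3.980 Mbps × 600 s = 2388.0 Mb = 0.278 GiB.
Reduction: (1 − 0.278/0.606) × 100 = 54.15%.

54.1%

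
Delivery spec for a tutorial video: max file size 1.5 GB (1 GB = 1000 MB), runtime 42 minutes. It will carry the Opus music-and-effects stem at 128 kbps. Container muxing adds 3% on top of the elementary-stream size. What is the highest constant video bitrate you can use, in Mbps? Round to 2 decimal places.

Budget: 1.5 GB = 12000.0 Mb.
Stream payload after overhead: 12000.0 / 1.03 = 11650.5 Mb.
42 min = 2520 s
Total bitrate budget: 11650.5 Mb / 2520 s = 4.623 Mbps.
Audio: 128 kbps = 0.128 Mbps.
Video: 4.623 − 0.128 = 4.495 Mbps.

4.50 Mbps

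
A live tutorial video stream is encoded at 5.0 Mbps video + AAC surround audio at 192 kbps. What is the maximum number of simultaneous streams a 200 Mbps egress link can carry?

38

Audio: 192 kbps = 0.192 Mbps.
Per-viewer media rate: 5.192 Mbps.
200 Mbps = 200.0 Mbps; 200.0 / 5.192 = 38.52 → 38 viewers.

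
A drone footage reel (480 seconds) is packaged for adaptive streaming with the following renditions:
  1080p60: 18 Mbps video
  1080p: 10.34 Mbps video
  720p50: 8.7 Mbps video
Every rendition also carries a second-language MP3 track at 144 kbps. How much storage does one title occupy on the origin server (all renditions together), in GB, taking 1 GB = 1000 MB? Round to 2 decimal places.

2.25 GB

Audio: 144 kbps = 0.144 Mbps.
Sum of rendition bitrates: (18+0.144) + (10.34+0.144) + (8.7+0.144) = 37.472 Mbps.
× 480 s = 17,987 Mb = 2,248 MB = 2.248 GB.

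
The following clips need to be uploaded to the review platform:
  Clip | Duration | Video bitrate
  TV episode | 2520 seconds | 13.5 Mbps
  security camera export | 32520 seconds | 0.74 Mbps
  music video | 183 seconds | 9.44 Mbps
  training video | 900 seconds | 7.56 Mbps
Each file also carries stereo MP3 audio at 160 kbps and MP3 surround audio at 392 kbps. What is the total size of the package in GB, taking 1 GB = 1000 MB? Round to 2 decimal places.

Audio total: 160 + 392 = 552 kbps = 0.552 Mbps.
TV episode: 14.052 Mbps × 2520 s = 35411.0 Mb
security camera export: 1.292 Mbps × 32520 s = 42015.8 Mb
music video: 9.992 Mbps × 183 s = 1828.5 Mb
training video: 8.112 Mbps × 900 s = 7300.8 Mb
Total: 86556.2 Mb = 10819.5 MB.
= 10.82 GB.

10.82 GB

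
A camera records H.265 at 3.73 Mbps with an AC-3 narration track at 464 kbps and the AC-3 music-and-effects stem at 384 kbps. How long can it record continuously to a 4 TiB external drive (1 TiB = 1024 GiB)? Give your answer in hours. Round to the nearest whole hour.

Audio total: 464 + 384 = 848 kbps = 0.848 Mbps.
Total bitrate: 3.73 + 0.848 = 4.578 Mbps.
Capacity: 4 TiB = 35,184,372 Mb.
Recording time: 35,184,372 / 4.578 = 7,685,533 s ≈ 2,135 hours.

2135 hours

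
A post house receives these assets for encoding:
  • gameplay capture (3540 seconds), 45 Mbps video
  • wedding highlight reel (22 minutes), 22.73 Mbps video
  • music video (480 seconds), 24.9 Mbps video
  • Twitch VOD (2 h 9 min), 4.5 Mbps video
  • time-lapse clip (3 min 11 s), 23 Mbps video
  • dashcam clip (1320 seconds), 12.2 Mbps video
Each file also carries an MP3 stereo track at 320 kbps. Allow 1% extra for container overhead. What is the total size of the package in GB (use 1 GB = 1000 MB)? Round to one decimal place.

Audio: 320 kbps = 0.320 Mbps.
gameplay capture: 45.320 Mbps × 3540 s × 1.01 = 162037.1 Mb
wedding highlight reel: 23.050 Mbps × 1320 s × 1.01 = 30730.3 Mb
music video: 25.220 Mbps × 480 s × 1.01 = 12226.7 Mb
Twitch VOD: 4.820 Mbps × 7740 s × 1.01 = 37679.9 Mb
time-lapse clip: 23.320 Mbps × 191 s × 1.01 = 4498.7 Mb
dashcam clip: 12.520 Mbps × 1320 s × 1.01 = 16691.7 Mb
Total: 263864.2 Mb = 32983.0 MB.
= 32.98 GB.

33.0 GB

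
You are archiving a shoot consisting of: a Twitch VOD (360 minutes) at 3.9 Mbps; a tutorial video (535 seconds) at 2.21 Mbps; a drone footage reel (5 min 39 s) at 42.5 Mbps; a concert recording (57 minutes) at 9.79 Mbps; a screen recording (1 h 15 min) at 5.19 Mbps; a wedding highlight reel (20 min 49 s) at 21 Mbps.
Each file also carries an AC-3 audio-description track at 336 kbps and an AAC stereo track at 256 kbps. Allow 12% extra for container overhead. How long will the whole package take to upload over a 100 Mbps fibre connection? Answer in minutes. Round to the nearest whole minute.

Audio total: 336 + 256 = 592 kbps = 0.592 Mbps.
Twitch VOD: 4.492 Mbps × 21600 s × 1.12 = 108670.5 Mb
tutorial video: 2.802 Mbps × 535 s × 1.12 = 1679.0 Mb
drone footage reel: 43.092 Mbps × 339 s × 1.12 = 16361.2 Mb
concert recording: 10.382 Mbps × 3420 s × 1.12 = 39767.2 Mb
screen recording: 5.782 Mbps × 4500 s × 1.12 = 29141.3 Mb
wedding highlight reel: 21.592 Mbps × 1249 s × 1.12 = 30204.6 Mb
Total: 225823.7 Mb = 28228.0 MB.
At 100 Mbps: 225823.7 / 100 = 2258 s ≈ 37.6 minutes.

38 minutes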